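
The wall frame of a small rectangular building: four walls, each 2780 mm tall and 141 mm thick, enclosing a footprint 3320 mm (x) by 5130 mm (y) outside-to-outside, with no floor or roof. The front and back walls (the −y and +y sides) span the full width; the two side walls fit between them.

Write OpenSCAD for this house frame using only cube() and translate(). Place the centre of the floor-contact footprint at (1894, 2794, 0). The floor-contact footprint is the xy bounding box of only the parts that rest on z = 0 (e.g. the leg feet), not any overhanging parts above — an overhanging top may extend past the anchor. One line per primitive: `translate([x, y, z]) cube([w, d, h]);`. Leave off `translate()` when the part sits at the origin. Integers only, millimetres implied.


translate([234, 229, 0]) cube([3320, 141, 2780]);
translate([234, 5218, 0]) cube([3320, 141, 2780]);
translate([234, 370, 0]) cube([141, 4848, 2780]);
translate([3413, 370, 0]) cube([141, 4848, 2780]);


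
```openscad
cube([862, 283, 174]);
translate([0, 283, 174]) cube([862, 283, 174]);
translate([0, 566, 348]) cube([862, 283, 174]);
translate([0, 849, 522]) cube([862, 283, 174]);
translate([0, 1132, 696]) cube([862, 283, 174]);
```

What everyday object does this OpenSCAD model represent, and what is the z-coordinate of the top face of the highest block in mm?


A staircase. The total rise is 870 mm.

5 identical blocks, each offset up and back from the previous — a staircase. Each step is 174 mm tall and there are 5 of them, so the total rise is 5 × 174 = 870 mm.


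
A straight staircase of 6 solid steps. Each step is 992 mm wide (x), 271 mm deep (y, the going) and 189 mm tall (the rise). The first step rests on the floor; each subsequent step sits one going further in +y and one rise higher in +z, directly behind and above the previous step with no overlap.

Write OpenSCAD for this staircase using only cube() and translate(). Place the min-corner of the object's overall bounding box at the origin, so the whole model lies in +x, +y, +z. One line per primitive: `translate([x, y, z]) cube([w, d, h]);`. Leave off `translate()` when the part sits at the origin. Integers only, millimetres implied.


cube([992, 271, 189]);
translate([0, 271, 189]) cube([992, 271, 189]);
translate([0, 542, 378]) cube([992, 271, 189]);
translate([0, 813, 567]) cube([992, 271, 189]);
translate([0, 1084, 756]) cube([992, 271, 189]);
translate([0, 1355, 945]) cube([992, 271, 189]);


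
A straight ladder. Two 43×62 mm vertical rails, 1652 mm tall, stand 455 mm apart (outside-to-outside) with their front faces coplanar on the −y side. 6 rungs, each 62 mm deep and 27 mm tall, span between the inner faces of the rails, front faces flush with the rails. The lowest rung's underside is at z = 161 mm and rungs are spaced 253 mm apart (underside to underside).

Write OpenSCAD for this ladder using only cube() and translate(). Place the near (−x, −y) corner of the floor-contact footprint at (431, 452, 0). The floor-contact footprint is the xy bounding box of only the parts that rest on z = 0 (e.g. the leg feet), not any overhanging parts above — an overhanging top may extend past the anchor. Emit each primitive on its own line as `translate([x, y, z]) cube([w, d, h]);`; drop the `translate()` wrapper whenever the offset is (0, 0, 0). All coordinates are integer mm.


translate([431, 452, 0]) cube([43, 62, 1652]);
translate([843, 452, 0]) cube([43, 62, 1652]);
translate([474, 452, 161]) cube([369, 62, 27]);
translate([474, 452, 414]) cube([369, 62, 27]);
translate([474, 452, 667]) cube([369, 62, 27]);
translate([474, 452, 920]) cube([369, 62, 27]);
translate([474, 452, 1173]) cube([369, 62, 27]);
translate([474, 452, 1426]) cube([369, 62, 27]);


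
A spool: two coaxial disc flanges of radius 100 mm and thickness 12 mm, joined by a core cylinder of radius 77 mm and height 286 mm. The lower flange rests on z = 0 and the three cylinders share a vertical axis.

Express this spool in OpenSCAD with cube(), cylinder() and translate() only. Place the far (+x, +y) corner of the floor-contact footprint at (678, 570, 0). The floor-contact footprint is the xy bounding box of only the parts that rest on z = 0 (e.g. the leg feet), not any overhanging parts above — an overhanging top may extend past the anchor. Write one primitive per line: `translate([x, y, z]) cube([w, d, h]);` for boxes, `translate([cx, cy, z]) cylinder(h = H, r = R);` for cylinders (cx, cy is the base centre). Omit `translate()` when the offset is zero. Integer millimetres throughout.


translate([578, 470, 0]) cylinder(h = 12, r = 100);
translate([578, 470, 12]) cylinder(h = 286, r = 77);
translate([578, 470, 298]) cylinder(h = 12, r = 100);


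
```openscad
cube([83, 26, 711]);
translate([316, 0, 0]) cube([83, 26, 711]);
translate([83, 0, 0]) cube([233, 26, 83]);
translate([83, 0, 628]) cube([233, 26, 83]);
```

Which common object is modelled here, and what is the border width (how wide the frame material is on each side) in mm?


A picture frame. The border width is 83 mm.

Four thin pieces enclosing a rectangular opening — a picture frame. The two full-height stiles are 711 mm tall; the top rail sits at z = 628 and is 83 mm tall, so the border above the opening is 711 − 628 = 83 mm, matching the stile x-width.


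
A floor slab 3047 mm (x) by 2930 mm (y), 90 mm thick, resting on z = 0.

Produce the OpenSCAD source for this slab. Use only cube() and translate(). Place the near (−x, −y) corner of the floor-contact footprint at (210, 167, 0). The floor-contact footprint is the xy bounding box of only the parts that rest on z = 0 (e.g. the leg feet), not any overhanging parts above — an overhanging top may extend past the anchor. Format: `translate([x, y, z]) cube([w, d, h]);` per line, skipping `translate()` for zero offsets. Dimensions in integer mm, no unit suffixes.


translate([210, 167, 0]) cube([3047, 2930, 90]);


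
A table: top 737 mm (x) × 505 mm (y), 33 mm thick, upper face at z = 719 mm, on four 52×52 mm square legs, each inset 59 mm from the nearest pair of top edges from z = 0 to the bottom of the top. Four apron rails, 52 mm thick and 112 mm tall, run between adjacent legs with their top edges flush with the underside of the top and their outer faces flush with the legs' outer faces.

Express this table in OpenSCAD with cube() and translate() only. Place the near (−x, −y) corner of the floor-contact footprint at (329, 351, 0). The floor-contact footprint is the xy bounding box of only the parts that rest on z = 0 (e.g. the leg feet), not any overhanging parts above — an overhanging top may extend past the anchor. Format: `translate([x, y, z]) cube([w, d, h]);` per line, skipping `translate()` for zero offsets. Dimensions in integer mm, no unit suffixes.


translate([270, 292, 686]) cube([737, 505, 33]);
translate([329, 351, 0]) cube([52, 52, 686]);
translate([896, 351, 0]) cube([52, 52, 686]);
translate([329, 686, 0]) cube([52, 52, 686]);
translate([896, 686, 0]) cube([52, 52, 686]);
translate([381, 351, 574]) cube([515, 52, 112]);
translate([381, 686, 574]) cube([515, 52, 112]);
translate([329, 403, 574]) cube([52, 283, 112]);
translate([896, 403, 574]) cube([52, 283, 112]);


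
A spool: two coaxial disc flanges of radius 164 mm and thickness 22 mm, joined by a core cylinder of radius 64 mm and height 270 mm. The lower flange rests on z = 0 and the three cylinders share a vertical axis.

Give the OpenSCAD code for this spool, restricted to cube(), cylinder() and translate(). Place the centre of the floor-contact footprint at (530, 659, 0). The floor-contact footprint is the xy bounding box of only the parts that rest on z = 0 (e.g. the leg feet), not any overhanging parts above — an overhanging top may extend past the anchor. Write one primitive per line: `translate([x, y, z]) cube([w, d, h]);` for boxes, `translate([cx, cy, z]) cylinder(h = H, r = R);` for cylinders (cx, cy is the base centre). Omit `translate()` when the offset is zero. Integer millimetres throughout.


translate([530, 659, 0]) cylinder(h = 22, r = 164);
translate([530, 659, 22]) cylinder(h = 270, r = 64);
translate([530, 659, 292]) cylinder(h = 22, r = 164);


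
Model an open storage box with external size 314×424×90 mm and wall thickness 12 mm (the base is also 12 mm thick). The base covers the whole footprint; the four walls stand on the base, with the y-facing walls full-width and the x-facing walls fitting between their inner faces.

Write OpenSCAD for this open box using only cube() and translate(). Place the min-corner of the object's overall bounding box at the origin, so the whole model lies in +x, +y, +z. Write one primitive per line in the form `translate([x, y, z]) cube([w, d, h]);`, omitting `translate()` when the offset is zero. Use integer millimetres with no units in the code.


cube([314, 424, 12]);
translate([0, 0, 12]) cube([314, 12, 78]);
translate([0, 412, 12]) cube([314, 12, 78]);
translate([0, 12, 12]) cube([12, 400, 78]);
translate([302, 12, 12]) cube([12, 400, 78]);


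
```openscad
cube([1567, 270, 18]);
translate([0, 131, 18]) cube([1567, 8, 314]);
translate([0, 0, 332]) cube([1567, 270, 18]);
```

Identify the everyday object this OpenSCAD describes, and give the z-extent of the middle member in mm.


An I-beam. The web height is 314 mm.

Two wide flanges with a thin centred web — an I-beam. Overall 350 mm minus two 18 mm flanges gives a web of 350 − 2·18 = 314 mm.


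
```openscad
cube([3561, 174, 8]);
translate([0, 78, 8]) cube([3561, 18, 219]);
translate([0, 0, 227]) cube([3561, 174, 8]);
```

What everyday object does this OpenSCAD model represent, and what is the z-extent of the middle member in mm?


An I-beam. The web height is 219 mm.

Two wide flanges with a thin centred web — an I-beam. Overall 235 mm minus two 8 mm flanges gives a web of 235 − 2·8 = 219 mm.


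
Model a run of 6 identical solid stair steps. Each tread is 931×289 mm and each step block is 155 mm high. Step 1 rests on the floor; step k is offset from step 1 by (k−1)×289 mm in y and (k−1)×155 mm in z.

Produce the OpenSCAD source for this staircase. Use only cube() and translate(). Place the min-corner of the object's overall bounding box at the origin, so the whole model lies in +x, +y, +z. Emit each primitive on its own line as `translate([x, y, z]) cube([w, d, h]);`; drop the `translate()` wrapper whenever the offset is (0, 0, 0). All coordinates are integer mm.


cube([931, 289, 155]);
translate([0, 289, 155]) cube([931, 289, 155]);
translate([0, 578, 310]) cube([931, 289, 155]);
translate([0, 867, 465]) cube([931, 289, 155]);
translate([0, 1156, 620]) cube([931, 289, 155]);
translate([0, 1445, 775]) cube([931, 289, 155]);


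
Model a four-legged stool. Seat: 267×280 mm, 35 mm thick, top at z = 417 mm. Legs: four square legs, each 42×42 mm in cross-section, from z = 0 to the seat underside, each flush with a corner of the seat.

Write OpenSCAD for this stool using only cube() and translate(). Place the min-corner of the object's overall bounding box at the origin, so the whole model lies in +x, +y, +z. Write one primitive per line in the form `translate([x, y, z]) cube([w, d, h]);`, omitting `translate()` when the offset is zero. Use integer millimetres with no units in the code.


translate([0, 0, 382]) cube([267, 280, 35]);
cube([42, 42, 382]);
translate([225, 0, 0]) cube([42, 42, 382]);
translate([0, 238, 0]) cube([42, 42, 382]);
translate([225, 238, 0]) cube([42, 42, 382]);


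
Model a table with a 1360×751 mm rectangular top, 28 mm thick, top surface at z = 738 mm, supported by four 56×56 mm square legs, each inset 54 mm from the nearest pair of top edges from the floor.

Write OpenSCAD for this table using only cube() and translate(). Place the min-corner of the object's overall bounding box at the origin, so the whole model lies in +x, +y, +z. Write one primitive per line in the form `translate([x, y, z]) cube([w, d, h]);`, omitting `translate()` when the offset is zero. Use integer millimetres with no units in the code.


// leg_h = 738 - 28 = 710
translate([0, 0, 710]) cube([1360, 751, 28]);
translate([54, 54, 0]) cube([56, 56, 710]);
translate([1250, 54, 0]) cube([56, 56, 710]);
translate([54, 641, 0]) cube([56, 56, 710]);
translate([1250, 641, 0]) cube([56, 56, 710]);


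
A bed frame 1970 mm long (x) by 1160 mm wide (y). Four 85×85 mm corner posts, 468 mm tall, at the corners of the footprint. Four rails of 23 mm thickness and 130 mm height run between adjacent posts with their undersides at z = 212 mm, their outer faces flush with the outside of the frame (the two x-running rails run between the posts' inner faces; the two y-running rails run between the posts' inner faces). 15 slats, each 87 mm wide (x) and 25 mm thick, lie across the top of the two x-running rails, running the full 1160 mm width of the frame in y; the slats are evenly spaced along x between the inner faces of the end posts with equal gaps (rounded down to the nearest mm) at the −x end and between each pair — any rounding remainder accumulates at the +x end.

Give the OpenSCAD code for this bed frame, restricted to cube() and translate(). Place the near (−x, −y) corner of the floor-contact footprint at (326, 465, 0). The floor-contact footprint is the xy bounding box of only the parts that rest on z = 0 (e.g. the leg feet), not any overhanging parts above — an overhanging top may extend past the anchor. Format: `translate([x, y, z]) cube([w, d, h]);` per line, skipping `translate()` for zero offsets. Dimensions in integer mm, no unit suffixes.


// slat z = rail_z + rail_h = 212 + 130 = 342
// slat gap = ⌊(1800 − 15·87) / 16⌋ = 30
translate([326, 465, 0]) cube([85, 85, 468]);
translate([326, 1540, 0]) cube([85, 85, 468]);
translate([2211, 465, 0]) cube([85, 85, 468]);
translate([2211, 1540, 0]) cube([85, 85, 468]);
translate([411, 465, 212]) cube([1800, 23, 130]);
translate([411, 1602, 212]) cube([1800, 23, 130]);
translate([326, 550, 212]) cube([23, 990, 130]);
translate([2273, 550, 212]) cube([23, 990, 130]);
translate([441, 465, 342]) cube([87, 1160, 25]);
translate([558, 465, 342]) cube([87, 1160, 25]);
translate([675, 465, 342]) cube([87, 1160, 25]);
translate([792, 465, 342]) cube([87, 1160, 25]);
translate([909, 465, 342]) cube([87, 1160, 25]);
translate([1026, 465, 342]) cube([87, 1160, 25]);
translate([1143, 465, 342]) cube([87, 1160, 25]);
translate([1260, 465, 342]) cube([87, 1160, 25]);
translate([1377, 465, 342]) cube([87, 1160, 25]);
translate([1494, 465, 342]) cube([87, 1160, 25]);
translate([1611, 465, 342]) cube([87, 1160, 25]);
translate([1728, 465, 342]) cube([87, 1160, 25]);
translate([1845, 465, 342]) cube([87, 1160, 25]);
translate([1962, 465, 342]) cube([87, 1160, 25]);
translate([2079, 465, 342]) cube([87, 1160, 25]);


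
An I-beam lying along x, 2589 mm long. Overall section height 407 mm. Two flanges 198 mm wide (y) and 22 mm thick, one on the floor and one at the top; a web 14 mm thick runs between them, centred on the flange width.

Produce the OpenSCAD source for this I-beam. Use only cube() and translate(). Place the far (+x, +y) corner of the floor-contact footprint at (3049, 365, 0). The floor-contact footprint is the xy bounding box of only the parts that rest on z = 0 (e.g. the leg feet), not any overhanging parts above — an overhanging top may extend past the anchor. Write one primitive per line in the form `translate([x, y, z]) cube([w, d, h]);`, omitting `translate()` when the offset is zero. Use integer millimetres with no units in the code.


translate([460, 167, 0]) cube([2589, 198, 22]);
translate([460, 259, 22]) cube([2589, 14, 363]);
translate([460, 167, 385]) cube([2589, 198, 22]);


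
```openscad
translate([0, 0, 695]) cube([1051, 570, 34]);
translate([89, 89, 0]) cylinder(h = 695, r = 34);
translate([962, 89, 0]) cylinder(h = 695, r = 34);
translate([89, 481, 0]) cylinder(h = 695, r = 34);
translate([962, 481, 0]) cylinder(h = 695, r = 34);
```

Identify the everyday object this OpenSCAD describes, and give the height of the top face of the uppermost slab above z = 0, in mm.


A table. The table height is 729 mm.

A 1051×570×34 slab sits at z = 695 on four Ø68 mm round legs — a table. The top surface is at 695 + 34 = 729 mm.


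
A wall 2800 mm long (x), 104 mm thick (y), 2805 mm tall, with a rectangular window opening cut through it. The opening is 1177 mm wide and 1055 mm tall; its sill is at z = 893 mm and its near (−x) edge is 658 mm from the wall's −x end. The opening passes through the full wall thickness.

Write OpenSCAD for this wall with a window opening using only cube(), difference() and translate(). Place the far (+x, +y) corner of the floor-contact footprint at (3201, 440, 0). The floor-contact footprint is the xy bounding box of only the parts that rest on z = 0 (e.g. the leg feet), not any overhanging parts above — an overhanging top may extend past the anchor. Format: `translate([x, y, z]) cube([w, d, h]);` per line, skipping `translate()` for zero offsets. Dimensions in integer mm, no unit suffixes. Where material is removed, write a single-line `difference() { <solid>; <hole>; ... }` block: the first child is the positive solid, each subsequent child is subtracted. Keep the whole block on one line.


difference() { translate([401, 336, 0]) cube([2800, 104, 2805]); translate([1059, 336, 893]) cube([1177, 104, 1055]); }


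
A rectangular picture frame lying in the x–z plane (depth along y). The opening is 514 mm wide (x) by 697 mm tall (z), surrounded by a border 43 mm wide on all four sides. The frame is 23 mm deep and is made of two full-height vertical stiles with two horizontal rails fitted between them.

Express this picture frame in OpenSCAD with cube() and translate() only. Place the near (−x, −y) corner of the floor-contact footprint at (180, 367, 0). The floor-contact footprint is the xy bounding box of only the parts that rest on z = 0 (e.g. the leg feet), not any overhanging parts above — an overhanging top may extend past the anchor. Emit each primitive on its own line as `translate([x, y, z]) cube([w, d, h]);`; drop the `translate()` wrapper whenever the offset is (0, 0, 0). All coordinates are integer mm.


translate([180, 367, 0]) cube([43, 23, 783]);
translate([737, 367, 0]) cube([43, 23, 783]);
translate([223, 367, 0]) cube([514, 23, 43]);
translate([223, 367, 740]) cube([514, 23, 43]);


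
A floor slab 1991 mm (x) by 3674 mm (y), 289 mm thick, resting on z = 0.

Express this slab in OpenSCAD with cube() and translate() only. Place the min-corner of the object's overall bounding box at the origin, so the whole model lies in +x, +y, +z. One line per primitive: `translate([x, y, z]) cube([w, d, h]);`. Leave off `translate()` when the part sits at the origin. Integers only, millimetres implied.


cube([1991, 3674, 289]);


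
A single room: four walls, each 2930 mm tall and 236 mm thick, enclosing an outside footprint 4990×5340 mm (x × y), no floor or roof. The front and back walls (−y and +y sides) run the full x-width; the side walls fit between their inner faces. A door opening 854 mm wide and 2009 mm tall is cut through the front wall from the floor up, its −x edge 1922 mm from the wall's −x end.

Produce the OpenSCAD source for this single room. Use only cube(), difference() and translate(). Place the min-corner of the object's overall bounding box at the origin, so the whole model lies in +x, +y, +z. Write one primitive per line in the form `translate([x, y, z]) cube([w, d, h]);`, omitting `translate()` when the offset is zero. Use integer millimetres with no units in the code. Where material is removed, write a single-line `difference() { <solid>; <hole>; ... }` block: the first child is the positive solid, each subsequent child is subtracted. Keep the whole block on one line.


difference() { cube([4990, 236, 2930]); translate([1922, 0, 0]) cube([854, 236, 2009]); }
translate([0, 5104, 0]) cube([4990, 236, 2930]);
translate([0, 236, 0]) cube([236, 4868, 2930]);
translate([4754, 236, 0]) cube([236, 4868, 2930]);


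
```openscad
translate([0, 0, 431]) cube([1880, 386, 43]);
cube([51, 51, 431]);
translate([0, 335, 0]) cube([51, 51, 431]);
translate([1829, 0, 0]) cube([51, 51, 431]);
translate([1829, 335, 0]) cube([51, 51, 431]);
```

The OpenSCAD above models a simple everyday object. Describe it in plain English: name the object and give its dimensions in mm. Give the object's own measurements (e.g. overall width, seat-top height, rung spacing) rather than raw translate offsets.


A bench: a 1880×386 mm seat slab, 43 mm thick, top at z = 474 mm, on four 51×51 mm square legs flush with the seat corners and standing on z = 0.


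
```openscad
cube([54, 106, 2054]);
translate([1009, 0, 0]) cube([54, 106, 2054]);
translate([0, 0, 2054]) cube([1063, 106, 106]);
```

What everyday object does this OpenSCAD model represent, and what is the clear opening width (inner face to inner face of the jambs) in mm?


A door frame. The clear opening width is 955 mm.

Two 2054 mm tall posts with a header on top — a door frame. The left jamb is 54 mm wide at x = 0; the right jamb starts at x = 1009. The clear opening is 1009 − 54 = 955 mm.


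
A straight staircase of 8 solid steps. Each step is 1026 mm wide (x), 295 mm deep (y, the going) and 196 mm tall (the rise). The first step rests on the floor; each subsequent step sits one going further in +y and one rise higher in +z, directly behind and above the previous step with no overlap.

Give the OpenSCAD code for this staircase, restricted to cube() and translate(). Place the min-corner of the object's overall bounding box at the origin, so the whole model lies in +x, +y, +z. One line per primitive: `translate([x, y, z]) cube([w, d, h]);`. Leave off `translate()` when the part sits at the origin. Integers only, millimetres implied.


cube([1026, 295, 196]);
translate([0, 295, 196]) cube([1026, 295, 196]);
translate([0, 590, 392]) cube([1026, 295, 196]);
translate([0, 885, 588]) cube([1026, 295, 196]);
translate([0, 1180, 784]) cube([1026, 295, 196]);
translate([0, 1475, 980]) cube([1026, 295, 196]);
translate([0, 1770, 1176]) cube([1026, 295, 196]);
translate([0, 2065, 1372]) cube([1026, 295, 196]);


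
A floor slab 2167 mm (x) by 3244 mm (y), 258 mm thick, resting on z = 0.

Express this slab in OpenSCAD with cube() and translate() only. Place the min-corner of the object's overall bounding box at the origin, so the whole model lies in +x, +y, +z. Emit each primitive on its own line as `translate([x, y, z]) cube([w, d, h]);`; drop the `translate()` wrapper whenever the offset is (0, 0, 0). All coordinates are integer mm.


cube([2167, 3244, 258]);


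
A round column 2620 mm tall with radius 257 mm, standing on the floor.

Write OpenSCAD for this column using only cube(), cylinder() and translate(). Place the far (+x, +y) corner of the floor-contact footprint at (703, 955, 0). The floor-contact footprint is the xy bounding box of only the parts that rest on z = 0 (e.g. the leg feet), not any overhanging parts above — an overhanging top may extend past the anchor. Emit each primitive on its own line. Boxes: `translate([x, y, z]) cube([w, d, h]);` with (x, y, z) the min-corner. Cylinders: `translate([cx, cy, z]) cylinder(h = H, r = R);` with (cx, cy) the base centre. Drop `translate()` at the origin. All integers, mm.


translate([446, 698, 0]) cylinder(h = 2620, r = 257);


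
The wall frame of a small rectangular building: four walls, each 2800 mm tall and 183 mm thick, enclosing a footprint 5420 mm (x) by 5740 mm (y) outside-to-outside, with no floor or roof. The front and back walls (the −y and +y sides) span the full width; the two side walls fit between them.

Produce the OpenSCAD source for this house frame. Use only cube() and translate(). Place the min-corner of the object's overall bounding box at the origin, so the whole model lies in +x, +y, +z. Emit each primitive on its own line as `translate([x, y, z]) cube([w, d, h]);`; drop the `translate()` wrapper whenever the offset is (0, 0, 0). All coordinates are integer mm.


cube([5420, 183, 2800]);
translate([0, 5557, 0]) cube([5420, 183, 2800]);
translate([0, 183, 0]) cube([183, 5374, 2800]);
translate([5237, 183, 0]) cube([183, 5374, 2800]);


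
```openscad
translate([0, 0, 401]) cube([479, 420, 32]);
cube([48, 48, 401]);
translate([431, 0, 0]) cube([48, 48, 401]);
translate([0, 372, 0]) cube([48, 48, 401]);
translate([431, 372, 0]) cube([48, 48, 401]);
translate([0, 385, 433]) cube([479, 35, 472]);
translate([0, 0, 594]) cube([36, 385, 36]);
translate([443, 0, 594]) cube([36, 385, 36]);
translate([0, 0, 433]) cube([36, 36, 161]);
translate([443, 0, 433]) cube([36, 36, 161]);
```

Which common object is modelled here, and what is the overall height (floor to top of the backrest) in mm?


A chair. The overall height is 905 mm.

A slab on four corner posts with a tall panel at the back — a chair. The seat slab sits at z = 401 with thickness 32, and the 472 mm backrest starts at the seat top, so the overall height is 401 + 32 + 472 = 905 mm.


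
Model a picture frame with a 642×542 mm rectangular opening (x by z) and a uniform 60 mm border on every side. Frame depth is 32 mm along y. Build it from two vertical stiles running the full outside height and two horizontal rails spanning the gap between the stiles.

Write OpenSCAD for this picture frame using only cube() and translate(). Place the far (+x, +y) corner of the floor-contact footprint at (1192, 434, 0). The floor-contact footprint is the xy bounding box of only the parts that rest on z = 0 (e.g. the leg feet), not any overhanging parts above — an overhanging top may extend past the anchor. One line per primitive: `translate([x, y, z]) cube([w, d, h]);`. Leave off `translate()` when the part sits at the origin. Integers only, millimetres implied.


translate([430, 402, 0]) cube([60, 32, 662]);
translate([1132, 402, 0]) cube([60, 32, 662]);
translate([490, 402, 0]) cube([642, 32, 60]);
translate([490, 402, 602]) cube([642, 32, 60]);


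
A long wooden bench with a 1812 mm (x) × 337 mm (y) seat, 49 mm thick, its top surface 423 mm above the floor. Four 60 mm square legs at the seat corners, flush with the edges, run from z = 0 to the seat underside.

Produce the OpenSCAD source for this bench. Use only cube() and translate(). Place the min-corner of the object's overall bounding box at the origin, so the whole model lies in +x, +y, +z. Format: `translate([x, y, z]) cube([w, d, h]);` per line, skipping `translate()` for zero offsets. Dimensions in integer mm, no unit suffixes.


translate([0, 0, 374]) cube([1812, 337, 49]);
cube([60, 60, 374]);
translate([0, 277, 0]) cube([60, 60, 374]);
translate([1752, 0, 0]) cube([60, 60, 374]);
translate([1752, 277, 0]) cube([60, 60, 374]);


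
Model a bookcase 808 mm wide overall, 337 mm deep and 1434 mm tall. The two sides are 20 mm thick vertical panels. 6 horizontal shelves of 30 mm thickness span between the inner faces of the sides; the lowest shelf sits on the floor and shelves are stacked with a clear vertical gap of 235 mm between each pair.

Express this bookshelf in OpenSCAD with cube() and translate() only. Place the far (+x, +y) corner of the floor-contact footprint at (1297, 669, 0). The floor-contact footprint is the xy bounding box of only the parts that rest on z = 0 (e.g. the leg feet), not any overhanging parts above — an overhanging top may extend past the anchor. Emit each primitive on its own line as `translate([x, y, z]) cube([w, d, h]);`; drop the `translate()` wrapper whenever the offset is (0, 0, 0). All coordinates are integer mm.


translate([489, 332, 0]) cube([20, 337, 1434]);
translate([1277, 332, 0]) cube([20, 337, 1434]);
translate([509, 332, 0]) cube([768, 337, 30]);
translate([509, 332, 265]) cube([768, 337, 30]);
translate([509, 332, 530]) cube([768, 337, 30]);
translate([509, 332, 795]) cube([768, 337, 30]);
translate([509, 332, 1060]) cube([768, 337, 30]);
translate([509, 332, 1325]) cube([768, 337, 30]);


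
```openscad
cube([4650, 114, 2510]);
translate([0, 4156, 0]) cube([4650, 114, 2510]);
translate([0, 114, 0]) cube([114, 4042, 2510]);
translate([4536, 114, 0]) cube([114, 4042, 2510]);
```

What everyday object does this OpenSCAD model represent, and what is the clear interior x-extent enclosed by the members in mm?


A house (or room) frame. The interior width is 4422 mm.

Four 2510 mm walls enclosing a rectangle with no floor or roof — a room or house frame. Outside width is 4650 mm and wall thickness is 114 mm, so the interior width is 4650 − 2 × 114 = 4422 mm.


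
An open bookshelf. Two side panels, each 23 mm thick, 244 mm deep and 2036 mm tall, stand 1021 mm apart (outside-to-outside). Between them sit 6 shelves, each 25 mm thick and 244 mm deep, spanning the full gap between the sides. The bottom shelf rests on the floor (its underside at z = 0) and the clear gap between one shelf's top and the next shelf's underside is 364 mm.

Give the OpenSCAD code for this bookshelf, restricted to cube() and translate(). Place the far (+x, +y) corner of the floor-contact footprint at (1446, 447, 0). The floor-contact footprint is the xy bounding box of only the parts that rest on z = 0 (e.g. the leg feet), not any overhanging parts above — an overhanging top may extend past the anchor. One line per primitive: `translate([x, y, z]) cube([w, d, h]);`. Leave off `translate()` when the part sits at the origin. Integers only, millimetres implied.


translate([425, 203, 0]) cube([23, 244, 2036]);
translate([1423, 203, 0]) cube([23, 244, 2036]);
translate([448, 203, 0]) cube([975, 244, 25]);
translate([448, 203, 389]) cube([975, 244, 25]);
translate([448, 203, 778]) cube([975, 244, 25]);
translate([448, 203, 1167]) cube([975, 244, 25]);
translate([448, 203, 1556]) cube([975, 244, 25]);
translate([448, 203, 1945]) cube([975, 244, 25]);


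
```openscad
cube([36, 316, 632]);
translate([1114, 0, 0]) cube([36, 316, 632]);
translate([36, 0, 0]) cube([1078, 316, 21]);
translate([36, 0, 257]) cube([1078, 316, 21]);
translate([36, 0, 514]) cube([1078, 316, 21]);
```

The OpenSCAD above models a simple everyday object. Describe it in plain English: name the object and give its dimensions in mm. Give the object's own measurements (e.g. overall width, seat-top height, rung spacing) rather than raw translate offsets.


An open bookshelf. Two side panels, each 36 mm thick, 316 mm deep and 632 mm tall, stand 1150 mm apart (outside-to-outside). Between them sit 3 shelves, each 21 mm thick and 316 mm deep, spanning the full gap between the sides. The bottom shelf rests on the floor (its underside at z = 0) and the clear gap between one shelf's top and the next shelf's underside is 236 mm.


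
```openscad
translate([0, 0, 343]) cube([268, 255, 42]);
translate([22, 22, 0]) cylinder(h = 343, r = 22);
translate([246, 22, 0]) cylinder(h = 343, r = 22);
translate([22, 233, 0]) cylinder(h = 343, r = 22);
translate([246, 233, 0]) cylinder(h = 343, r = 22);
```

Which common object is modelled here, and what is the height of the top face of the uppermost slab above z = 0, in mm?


A stool. The seat height is 385 mm.

A 268×255×42 slab at z = 343 on four corner cylinders — a stool. The seat top is 343 + 42 = 385 mm.


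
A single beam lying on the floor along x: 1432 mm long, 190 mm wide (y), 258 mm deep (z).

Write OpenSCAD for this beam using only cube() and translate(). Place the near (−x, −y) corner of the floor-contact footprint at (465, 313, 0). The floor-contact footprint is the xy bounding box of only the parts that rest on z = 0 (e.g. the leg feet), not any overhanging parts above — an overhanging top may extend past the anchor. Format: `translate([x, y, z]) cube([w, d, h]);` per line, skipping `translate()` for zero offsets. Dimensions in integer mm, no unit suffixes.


translate([465, 313, 0]) cube([1432, 190, 258]);


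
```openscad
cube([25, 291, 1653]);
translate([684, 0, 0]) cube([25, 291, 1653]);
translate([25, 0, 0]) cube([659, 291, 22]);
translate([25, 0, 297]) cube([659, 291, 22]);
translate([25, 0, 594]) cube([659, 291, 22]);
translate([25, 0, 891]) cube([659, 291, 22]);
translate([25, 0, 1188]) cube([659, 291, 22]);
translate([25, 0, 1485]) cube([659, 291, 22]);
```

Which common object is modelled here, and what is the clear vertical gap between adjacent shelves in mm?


A bookshelf. The clear shelf gap is 275 mm.

Two tall side panels with 6 horizontal boards between them — a bookshelf. The first two shelf undersides are at z = 0 and z = 297; with shelf thickness 22, the clear gap is 297 − 0 − 22 = 275 mm.


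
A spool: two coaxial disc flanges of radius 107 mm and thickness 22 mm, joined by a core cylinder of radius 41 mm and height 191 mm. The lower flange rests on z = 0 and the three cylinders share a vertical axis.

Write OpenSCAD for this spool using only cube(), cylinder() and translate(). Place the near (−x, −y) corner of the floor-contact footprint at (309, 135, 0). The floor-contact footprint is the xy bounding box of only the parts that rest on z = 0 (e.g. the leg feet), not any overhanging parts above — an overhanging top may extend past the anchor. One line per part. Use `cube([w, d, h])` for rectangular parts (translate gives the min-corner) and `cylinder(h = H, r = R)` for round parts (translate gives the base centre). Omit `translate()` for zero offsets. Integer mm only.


translate([416, 242, 0]) cylinder(h = 22, r = 107);
translate([416, 242, 22]) cylinder(h = 191, r = 41);
translate([416, 242, 213]) cylinder(h = 22, r = 107);


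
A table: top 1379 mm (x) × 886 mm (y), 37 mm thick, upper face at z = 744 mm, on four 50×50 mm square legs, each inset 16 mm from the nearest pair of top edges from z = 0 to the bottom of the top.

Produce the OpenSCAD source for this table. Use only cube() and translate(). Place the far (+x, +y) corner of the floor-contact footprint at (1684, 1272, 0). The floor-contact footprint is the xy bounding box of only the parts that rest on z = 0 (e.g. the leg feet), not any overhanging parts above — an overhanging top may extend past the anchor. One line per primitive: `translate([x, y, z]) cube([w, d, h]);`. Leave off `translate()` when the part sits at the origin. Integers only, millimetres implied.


translate([321, 402, 707]) cube([1379, 886, 37]);
translate([337, 418, 0]) cube([50, 50, 707]);
translate([1634, 418, 0]) cube([50, 50, 707]);
translate([337, 1222, 0]) cube([50, 50, 707]);
translate([1634, 1222, 0]) cube([50, 50, 707]);


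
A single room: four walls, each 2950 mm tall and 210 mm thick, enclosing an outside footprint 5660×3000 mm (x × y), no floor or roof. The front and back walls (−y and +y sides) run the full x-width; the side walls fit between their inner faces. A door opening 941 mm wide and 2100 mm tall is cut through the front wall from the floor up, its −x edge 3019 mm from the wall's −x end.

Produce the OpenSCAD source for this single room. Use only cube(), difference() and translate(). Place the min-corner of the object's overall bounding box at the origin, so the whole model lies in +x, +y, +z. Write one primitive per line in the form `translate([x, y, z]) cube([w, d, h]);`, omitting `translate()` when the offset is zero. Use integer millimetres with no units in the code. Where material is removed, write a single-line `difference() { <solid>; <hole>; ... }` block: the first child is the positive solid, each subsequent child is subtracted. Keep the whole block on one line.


difference() { cube([5660, 210, 2950]); translate([3019, 0, 0]) cube([941, 210, 2100]); }
translate([0, 2790, 0]) cube([5660, 210, 2950]);
translate([0, 210, 0]) cube([210, 2580, 2950]);
translate([5450, 210, 0]) cube([210, 2580, 2950]);


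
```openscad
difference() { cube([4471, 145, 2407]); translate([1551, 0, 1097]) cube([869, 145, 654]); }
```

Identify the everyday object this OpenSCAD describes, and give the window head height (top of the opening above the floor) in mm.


A wall with a window opening. The window head height is 1751 mm.

A wall with a rectangular opening subtracted — a window. Sill at z = 1097, opening 654 mm tall, so the head is at 1097 + 654 = 1751 mm.


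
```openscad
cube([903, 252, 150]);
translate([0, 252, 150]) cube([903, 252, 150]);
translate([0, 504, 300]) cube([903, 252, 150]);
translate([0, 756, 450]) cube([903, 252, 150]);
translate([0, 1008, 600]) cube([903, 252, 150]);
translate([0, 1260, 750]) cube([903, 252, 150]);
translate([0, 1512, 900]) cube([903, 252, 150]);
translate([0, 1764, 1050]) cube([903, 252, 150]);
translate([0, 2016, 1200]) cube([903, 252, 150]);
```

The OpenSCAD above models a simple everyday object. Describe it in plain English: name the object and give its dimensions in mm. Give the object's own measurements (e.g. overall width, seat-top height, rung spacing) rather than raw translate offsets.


A straight staircase of 9 solid steps. Each step is 903 mm wide (x), 252 mm deep (y, the going) and 150 mm tall (the rise). The first step rests on the floor; each subsequent step sits one going further in +y and one rise higher in +z, directly behind and above the previous step with no overlap.


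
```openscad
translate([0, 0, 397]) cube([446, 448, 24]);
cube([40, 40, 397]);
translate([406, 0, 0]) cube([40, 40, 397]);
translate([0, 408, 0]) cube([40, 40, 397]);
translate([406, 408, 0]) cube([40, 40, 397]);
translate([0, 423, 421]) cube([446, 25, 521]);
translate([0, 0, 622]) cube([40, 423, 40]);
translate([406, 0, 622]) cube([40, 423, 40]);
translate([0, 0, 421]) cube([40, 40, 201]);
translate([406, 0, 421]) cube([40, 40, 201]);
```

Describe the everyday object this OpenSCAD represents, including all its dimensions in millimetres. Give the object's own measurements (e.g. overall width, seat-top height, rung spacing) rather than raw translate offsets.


A chair. The seat is a 446×448×24 mm slab with its top at z = 421 mm, on four 40×40 mm corner legs (flush with the seat edges, standing on z = 0). A flat backrest 25 mm thick, 521 mm tall, spans the full seat width and rises from the seat top along its +y edge, rear face flush with the rear of the seat. Two armrests of 40×40 mm section run along each side from the seat's front edge to the front of the backrest, top faces 241 mm above the seat top and outer faces flush with the seat's x-edges; a 40×40 mm post under the front of each armrest stands on the seat at the front corner.


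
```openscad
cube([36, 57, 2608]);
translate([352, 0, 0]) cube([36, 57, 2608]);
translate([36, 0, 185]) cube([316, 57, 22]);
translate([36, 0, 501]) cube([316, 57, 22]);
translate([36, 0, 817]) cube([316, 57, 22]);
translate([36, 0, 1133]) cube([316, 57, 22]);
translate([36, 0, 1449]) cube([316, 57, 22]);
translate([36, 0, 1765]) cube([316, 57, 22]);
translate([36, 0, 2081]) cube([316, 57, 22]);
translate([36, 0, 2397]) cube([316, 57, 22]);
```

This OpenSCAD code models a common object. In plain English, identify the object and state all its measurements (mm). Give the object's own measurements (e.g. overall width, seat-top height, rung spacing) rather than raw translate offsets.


A straight ladder. Two 36×57 mm vertical rails, 2608 mm tall, stand 388 mm apart (outside-to-outside) with their front faces coplanar on the −y side. 8 rungs, each 57 mm deep and 22 mm tall, span between the inner faces of the rails, front faces flush with the rails. The lowest rung's underside is at z = 185 mm and rungs are spaced 316 mm apart (underside to underside).


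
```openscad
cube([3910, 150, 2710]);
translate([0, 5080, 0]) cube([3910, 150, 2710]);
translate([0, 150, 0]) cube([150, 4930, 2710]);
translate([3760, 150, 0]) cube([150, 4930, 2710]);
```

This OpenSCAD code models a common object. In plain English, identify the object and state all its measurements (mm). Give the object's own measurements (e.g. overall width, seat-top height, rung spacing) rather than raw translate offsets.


The wall frame of a small rectangular building: four walls, each 2710 mm tall and 150 mm thick, enclosing a footprint 3910 mm (x) by 5230 mm (y) outside-to-outside, with no floor or roof. The front and back walls (the −y and +y sides) span the full width; the two side walls fit between them.
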